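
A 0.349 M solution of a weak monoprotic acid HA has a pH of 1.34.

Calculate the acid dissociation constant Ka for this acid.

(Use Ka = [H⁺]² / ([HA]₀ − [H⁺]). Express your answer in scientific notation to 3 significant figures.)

[H⁺] = 10^(−pH) = 10^(−1.34) = 4.571e-02 M. For HA ⇌ H⁺ + A⁻, Ka = [H⁺][A⁻]/[HA] = [H⁺]² / ([HA]₀ − [H⁺]) = (4.571e-02)² / (0.349 − 4.571e-02) = 6.89e-03.

K_a = 6.89e-03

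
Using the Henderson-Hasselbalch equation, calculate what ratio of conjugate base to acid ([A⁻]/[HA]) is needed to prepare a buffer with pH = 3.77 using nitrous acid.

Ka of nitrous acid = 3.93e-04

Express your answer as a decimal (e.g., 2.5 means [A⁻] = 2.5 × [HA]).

pKa = -log(3.93e-04) = 3.4056. pH = pKa + log([A⁻]/[HA]), so log([A⁻]/[HA]) = pH − pKa = 3.77 − 3.4056 = 0.3644. [A⁻]/[HA] = 10^(0.3644) = 2.31

[A⁻]/[HA] = 2.31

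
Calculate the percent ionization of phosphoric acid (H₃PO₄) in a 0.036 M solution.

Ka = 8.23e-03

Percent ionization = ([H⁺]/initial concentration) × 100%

Using Ka equilibrium: x² + Ka×x - Ka×C = 0. Solving: [H⁺] = 1.3583e-02. Percent = (1.3583e-02/0.036) × 100

Percent ionization = 37.7%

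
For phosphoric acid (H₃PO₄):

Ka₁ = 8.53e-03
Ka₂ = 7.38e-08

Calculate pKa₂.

pKa₂ = -log(Ka₂) = -log(7.38e-08) = 7.13.

pK_{a2} = 7.13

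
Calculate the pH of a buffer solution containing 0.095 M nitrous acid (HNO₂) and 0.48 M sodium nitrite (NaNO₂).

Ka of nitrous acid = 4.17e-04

pKa = -log(4.17e-04) = 3.38. pH = pKa + log([A⁻]/[HA]) = 3.38 + log(0.48/0.095)

pH = 4.08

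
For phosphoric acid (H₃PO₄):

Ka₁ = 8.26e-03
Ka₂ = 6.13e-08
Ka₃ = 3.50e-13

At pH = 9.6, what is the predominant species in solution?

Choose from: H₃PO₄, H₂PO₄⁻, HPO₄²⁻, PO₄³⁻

pKa₁ = 2.08, pKa₂ = 7.21, pKa₃ = 12.46. For a polyprotic acid the predominant species crosses at each pKa: below pKa_n the protonated form dominates, above it the deprotonated form does. At pH = 9.6, the predominant species is HPO₄²⁻.

HPO₄²⁻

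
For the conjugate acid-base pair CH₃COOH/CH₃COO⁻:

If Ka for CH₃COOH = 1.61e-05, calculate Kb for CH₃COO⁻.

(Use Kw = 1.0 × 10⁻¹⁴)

For a conjugate pair Ka × Kb = Kw, so Kb = Kw/Ka = 1.0 × 10⁻¹⁴ / 1.61e-05 = 6.21e-10.

K_b = 6.21e-10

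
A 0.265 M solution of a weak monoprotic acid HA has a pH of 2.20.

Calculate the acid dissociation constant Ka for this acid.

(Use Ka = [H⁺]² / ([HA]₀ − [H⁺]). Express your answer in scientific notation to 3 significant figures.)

[H⁺] = 10^(−pH) = 10^(−2.20) = 6.310e-03 M. For HA ⇌ H⁺ + A⁻, Ka = [H⁺][A⁻]/[HA] = [H⁺]² / ([HA]₀ − [H⁺]) = (6.310e-03)² / (0.265 − 6.310e-03) = 1.54e-04.

K_a = 1.54e-04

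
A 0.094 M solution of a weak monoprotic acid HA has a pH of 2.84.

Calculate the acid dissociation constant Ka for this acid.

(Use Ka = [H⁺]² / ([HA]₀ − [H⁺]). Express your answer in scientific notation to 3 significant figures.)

[H⁺] = 10^(−pH) = 10^(−2.84) = 1.445e-03 M. For HA ⇌ H⁺ + A⁻, Ka = [H⁺][A⁻]/[HA] = [H⁺]² / ([HA]₀ − [H⁺]) = (1.445e-03)² / (0.094 − 1.445e-03) = 2.26e-05.

K_a = 2.26e-05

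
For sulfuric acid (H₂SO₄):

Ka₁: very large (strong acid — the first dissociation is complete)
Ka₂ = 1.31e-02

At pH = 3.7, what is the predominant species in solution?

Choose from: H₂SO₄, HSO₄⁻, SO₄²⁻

The first dissociation is complete, so H₂SO₄ itself is never the predominant species in water; pKa₂ = -log(1.31e-02) = 1.88. For a polyprotic acid the predominant species crosses at each pKa: below pKa_n the protonated form dominates, above it the deprotonated form does. At pH = 3.7, the predominant species is SO₄²⁻.

SO₄²⁻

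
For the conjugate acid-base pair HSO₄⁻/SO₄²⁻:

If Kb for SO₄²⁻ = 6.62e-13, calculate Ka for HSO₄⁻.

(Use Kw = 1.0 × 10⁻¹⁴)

For a conjugate pair Ka × Kb = Kw, so Ka = Kw/Kb = 1.0 × 10⁻¹⁴ / 6.62e-13 = 1.51e-02.

K_a = 1.51e-02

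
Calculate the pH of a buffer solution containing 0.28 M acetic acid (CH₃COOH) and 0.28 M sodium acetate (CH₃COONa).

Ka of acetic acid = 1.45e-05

pKa = -log(1.45e-05) = 4.84. pH = pKa + log([A⁻]/[HA]) = 4.84 + log(0.28/0.28)

pH = 4.84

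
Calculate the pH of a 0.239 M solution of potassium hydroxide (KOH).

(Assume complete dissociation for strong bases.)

[OH⁻] = 0.239 M for strong base. pOH = -log[OH⁻] = 0.62, pH = 14 - pOH

pH = 13.38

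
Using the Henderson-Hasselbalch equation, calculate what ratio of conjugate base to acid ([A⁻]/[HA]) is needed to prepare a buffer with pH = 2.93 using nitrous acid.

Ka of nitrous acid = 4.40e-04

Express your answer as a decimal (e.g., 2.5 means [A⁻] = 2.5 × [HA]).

pKa = -log(4.40e-04) = 3.3565. pH = pKa + log([A⁻]/[HA]), so log([A⁻]/[HA]) = pH − pKa = 2.93 − 3.3565 = -0.4265. [A⁻]/[HA] = 10^(-0.4265) = 0.375

[A⁻]/[HA] = 0.375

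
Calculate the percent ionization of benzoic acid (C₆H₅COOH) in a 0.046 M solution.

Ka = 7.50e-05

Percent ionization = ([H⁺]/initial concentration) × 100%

Using Ka equilibrium: x² + Ka×x - Ka×C = 0. Solving: [H⁺] = 1.8203e-03. Percent = (1.8203e-03/0.046) × 100

Percent ionization = 3.96%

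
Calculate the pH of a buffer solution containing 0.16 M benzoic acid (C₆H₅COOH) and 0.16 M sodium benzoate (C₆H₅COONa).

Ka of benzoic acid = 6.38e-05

pKa = -log(6.38e-05) = 4.20. pH = pKa + log([A⁻]/[HA]) = 4.20 + log(0.16/0.16)

pH = 4.20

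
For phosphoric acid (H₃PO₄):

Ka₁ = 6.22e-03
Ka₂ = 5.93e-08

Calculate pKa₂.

pKa₂ = -log(Ka₂) = -log(5.93e-08) = 7.23.

pK_{a2} = 7.23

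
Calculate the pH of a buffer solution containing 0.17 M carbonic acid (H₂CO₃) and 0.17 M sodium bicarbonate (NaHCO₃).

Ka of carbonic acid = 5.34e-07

pKa = -log(5.34e-07) = 6.27. pH = pKa + log([A⁻]/[HA]) = 6.27 + log(0.17/0.17)

pH = 6.27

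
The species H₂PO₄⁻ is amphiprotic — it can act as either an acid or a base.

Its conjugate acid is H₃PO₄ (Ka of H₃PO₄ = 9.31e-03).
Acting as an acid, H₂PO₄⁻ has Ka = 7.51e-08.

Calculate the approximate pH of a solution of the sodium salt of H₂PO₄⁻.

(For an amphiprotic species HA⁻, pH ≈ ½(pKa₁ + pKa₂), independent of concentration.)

pKa₁ = -log(9.31e-03) = 2.03; pKa₂ = -log(7.51e-08) = 7.12. For an amphiprotic species, pH ≈ ½(pKa₁ + pKa₂) = ½(2.03 + 7.12) = 4.58.

pH = 4.58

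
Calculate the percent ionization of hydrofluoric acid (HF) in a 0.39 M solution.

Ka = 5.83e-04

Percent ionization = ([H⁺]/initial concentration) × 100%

Using Ka equilibrium: x² + Ka×x - Ka×C = 0. Solving: [H⁺] = 1.4790e-02. Percent = (1.4790e-02/0.39) × 100

Percent ionization = 3.79%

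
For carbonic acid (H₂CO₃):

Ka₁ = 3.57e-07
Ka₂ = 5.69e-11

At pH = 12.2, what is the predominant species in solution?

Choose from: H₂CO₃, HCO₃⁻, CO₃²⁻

pKa₁ = 6.45, pKa₂ = 10.24. For a polyprotic acid the predominant species crosses at each pKa: below pKa_n the protonated form dominates, above it the deprotonated form does. At pH = 12.2, the predominant species is CO₃²⁻.

CO₃²⁻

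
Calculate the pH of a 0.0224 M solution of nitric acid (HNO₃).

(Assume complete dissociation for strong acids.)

[H⁺] = 0.0224 M for strong acid. pH = -log[H⁺] = -log(0.0224)

pH = 1.65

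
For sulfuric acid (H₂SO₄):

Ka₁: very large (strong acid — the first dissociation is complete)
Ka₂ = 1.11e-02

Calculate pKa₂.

pKa₂ = -log(Ka₂) = -log(1.11e-02) = 1.95.

pK_{a2} = 1.95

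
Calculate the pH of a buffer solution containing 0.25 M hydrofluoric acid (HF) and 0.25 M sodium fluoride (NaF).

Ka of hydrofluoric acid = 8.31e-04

pKa = -log(8.31e-04) = 3.08. pH = pKa + log([A⁻]/[HA]) = 3.08 + log(0.25/0.25)

pH = 3.08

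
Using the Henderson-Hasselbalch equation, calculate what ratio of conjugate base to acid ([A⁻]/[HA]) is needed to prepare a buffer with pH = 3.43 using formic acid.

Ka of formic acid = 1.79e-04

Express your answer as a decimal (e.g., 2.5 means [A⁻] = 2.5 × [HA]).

pKa = -log(1.79e-04) = 3.7471. pH = pKa + log([A⁻]/[HA]), so log([A⁻]/[HA]) = pH − pKa = 3.43 − 3.7471 = -0.3171. [A⁻]/[HA] = 10^(-0.3171) = 0.482

[A⁻]/[HA] = 0.482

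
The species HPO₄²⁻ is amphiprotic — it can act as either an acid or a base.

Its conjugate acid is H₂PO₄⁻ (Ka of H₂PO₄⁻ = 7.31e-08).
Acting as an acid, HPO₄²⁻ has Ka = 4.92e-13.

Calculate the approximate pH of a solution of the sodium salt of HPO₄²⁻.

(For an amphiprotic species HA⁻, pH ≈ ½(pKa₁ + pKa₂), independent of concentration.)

pKa₁ = -log(7.31e-08) = 7.14; pKa₂ = -log(4.92e-13) = 12.31. For an amphiprotic species, pH ≈ ½(pKa₁ + pKa₂) = ½(7.14 + 12.31) = 9.72.

pH = 9.72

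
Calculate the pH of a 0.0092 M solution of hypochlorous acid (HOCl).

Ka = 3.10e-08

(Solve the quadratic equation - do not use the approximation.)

x² + Ka×x - Ka×C = 0. Using quadratic formula: [H⁺] = 1.6872e-05

pH = 4.77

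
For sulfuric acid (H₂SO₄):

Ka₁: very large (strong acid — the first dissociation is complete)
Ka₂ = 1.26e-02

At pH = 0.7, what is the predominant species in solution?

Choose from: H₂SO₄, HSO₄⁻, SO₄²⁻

The first dissociation is complete, so H₂SO₄ itself is never the predominant species in water; pKa₂ = -log(1.26e-02) = 1.90. For a polyprotic acid the predominant species crosses at each pKa: below pKa_n the protonated form dominates, above it the deprotonated form does. At pH = 0.7, the predominant species is HSO₄⁻.

HSO₄⁻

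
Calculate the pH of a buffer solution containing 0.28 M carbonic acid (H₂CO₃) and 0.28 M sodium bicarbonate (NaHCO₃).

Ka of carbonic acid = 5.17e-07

pKa = -log(5.17e-07) = 6.29. pH = pKa + log([A⁻]/[HA]) = 6.29 + log(0.28/0.28)

pH = 6.29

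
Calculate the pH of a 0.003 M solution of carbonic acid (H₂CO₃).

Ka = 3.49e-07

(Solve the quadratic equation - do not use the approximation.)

x² + Ka×x - Ka×C = 0. Using quadratic formula: [H⁺] = 3.2183e-05

pH = 4.49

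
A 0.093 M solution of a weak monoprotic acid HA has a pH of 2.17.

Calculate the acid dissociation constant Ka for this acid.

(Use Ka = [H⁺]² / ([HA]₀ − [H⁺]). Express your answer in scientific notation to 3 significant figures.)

[H⁺] = 10^(−pH) = 10^(−2.17) = 6.761e-03 M. For HA ⇌ H⁺ + A⁻, Ka = [H⁺][A⁻]/[HA] = [H⁺]² / ([HA]₀ − [H⁺]) = (6.761e-03)² / (0.093 − 6.761e-03) = 5.30e-04.

K_a = 5.30e-04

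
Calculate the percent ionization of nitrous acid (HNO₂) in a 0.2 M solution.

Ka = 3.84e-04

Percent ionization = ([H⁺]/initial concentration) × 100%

Using Ka equilibrium: x² + Ka×x - Ka×C = 0. Solving: [H⁺] = 8.5737e-03. Percent = (8.5737e-03/0.2) × 100

Percent ionization = 4.29%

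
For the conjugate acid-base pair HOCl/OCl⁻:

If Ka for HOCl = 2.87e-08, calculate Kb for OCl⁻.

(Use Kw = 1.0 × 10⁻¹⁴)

For a conjugate pair Ka × Kb = Kw, so Kb = Kw/Ka = 1.0 × 10⁻¹⁴ / 2.87e-08 = 3.48e-07.

K_b = 3.48e-07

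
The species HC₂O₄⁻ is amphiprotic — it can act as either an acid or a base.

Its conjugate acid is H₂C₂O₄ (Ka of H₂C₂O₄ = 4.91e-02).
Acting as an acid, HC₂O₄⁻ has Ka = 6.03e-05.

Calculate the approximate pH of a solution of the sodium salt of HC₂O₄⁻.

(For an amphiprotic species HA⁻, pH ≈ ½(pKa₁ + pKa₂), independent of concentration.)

pKa₁ = -log(4.91e-02) = 1.31; pKa₂ = -log(6.03e-05) = 4.22. For an amphiprotic species, pH ≈ ½(pKa₁ + pKa₂) = ½(1.31 + 4.22) = 2.76.

pH = 2.76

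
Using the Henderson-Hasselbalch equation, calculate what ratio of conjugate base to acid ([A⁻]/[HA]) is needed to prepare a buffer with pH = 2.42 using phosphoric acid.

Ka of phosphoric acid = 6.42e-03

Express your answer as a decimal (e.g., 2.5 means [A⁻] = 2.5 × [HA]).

pKa = -log(6.42e-03) = 2.1925. pH = pKa + log([A⁻]/[HA]), so log([A⁻]/[HA]) = pH − pKa = 2.42 − 2.1925 = 0.2275. [A⁻]/[HA] = 10^(0.2275) = 1.69

[A⁻]/[HA] = 1.69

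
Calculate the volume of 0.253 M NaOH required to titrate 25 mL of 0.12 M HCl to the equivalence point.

At equivalence: moles acid = moles base. moles HCl = 0.12 × 25/1000 = 0.003 mol. V_base = moles / 0.253 × 1000 = 11.9 mL.

V_{base} = 11.9 mL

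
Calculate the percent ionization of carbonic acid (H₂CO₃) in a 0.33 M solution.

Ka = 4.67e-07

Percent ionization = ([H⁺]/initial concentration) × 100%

Using Ka equilibrium: x² + Ka×x - Ka×C = 0. Solving: [H⁺] = 3.9234e-04. Percent = (3.9234e-04/0.33) × 100

Percent ionization = 0.119%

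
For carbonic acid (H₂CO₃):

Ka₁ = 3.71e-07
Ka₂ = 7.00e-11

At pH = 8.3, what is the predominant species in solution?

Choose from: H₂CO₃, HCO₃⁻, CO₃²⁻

pKa₁ = 6.43, pKa₂ = 10.15. For a polyprotic acid the predominant species crosses at each pKa: below pKa_n the protonated form dominates, above it the deprotonated form does. At pH = 8.3, the predominant species is HCO₃⁻.

HCO₃⁻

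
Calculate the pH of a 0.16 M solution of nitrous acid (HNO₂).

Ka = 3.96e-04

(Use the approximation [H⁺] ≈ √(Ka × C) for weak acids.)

[H⁺] = √(Ka × C) = √(3.96e-04 × 0.16) = 7.9599e-03. pH = -log(7.9599e-03)

pH = 2.10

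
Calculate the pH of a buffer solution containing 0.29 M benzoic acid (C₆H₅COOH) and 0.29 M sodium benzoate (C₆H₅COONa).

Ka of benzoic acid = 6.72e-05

pKa = -log(6.72e-05) = 4.17. pH = pKa + log([A⁻]/[HA]) = 4.17 + log(0.29/0.29)

pH = 4.17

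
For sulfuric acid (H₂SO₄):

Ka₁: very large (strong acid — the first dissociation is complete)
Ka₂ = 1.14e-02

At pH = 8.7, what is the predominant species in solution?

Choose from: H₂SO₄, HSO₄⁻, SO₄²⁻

The first dissociation is complete, so H₂SO₄ itself is never the predominant species in water; pKa₂ = -log(1.14e-02) = 1.94. For a polyprotic acid the predominant species crosses at each pKa: below pKa_n the protonated form dominates, above it the deprotonated form does. At pH = 8.7, the predominant species is SO₄²⁻.

SO₄²⁻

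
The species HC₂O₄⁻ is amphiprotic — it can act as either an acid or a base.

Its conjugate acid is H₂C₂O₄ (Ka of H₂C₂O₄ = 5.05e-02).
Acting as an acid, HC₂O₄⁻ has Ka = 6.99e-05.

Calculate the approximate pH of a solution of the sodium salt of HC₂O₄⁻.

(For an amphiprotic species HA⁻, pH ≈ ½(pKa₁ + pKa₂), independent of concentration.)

pKa₁ = -log(5.05e-02) = 1.30; pKa₂ = -log(6.99e-05) = 4.16. For an amphiprotic species, pH ≈ ½(pKa₁ + pKa₂) = ½(1.30 + 4.16) = 2.73.

pH = 2.73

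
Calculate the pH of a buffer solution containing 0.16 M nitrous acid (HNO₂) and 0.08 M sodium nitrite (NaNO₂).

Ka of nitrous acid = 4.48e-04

pKa = -log(4.48e-04) = 3.35. pH = pKa + log([A⁻]/[HA]) = 3.35 + log(0.08/0.16)

pH = 3.05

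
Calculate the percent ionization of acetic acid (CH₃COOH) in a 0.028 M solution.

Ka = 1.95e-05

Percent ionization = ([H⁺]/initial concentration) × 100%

Using Ka equilibrium: x² + Ka×x - Ka×C = 0. Solving: [H⁺] = 7.2923e-04. Percent = (7.2923e-04/0.028) × 100

Percent ionization = 2.6%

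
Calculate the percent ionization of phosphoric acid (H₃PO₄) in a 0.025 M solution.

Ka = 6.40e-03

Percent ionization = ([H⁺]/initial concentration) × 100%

Using Ka equilibrium: x² + Ka×x - Ka×C = 0. Solving: [H⁺] = 9.8476e-03. Percent = (9.8476e-03/0.025) × 100

Percent ionization = 39.4%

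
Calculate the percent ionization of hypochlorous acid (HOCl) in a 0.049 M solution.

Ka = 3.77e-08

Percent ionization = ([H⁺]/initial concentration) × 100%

Using Ka equilibrium: x² + Ka×x - Ka×C = 0. Solving: [H⁺] = 4.2961e-05. Percent = (4.2961e-05/0.049) × 100

Percent ionization = 0.0877%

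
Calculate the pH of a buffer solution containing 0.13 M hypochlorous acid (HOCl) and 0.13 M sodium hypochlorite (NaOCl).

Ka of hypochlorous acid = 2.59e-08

pKa = -log(2.59e-08) = 7.59. pH = pKa + log([A⁻]/[HA]) = 7.59 + log(0.13/0.13)

pH = 7.59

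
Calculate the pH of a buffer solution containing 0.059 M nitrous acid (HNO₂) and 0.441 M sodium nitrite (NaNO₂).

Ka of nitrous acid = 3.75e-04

pKa = -log(3.75e-04) = 3.43. pH = pKa + log([A⁻]/[HA]) = 3.43 + log(0.441/0.059)

pH = 4.30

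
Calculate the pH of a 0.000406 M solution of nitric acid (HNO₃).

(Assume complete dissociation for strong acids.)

[H⁺] = 0.000406 M for strong acid. pH = -log[H⁺] = -log(0.000406)

pH = 3.39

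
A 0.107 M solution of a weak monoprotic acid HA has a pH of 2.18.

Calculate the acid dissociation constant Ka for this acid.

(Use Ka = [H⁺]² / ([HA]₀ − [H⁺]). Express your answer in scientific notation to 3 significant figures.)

[H⁺] = 10^(−pH) = 10^(−2.18) = 6.607e-03 M. For HA ⇌ H⁺ + A⁻, Ka = [H⁺][A⁻]/[HA] = [H⁺]² / ([HA]₀ − [H⁺]) = (6.607e-03)² / (0.107 − 6.607e-03) = 4.35e-04.

K_a = 4.35e-04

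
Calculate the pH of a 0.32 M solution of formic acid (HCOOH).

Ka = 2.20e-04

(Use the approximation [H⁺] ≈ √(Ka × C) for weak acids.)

[H⁺] = √(Ka × C) = √(2.20e-04 × 0.32) = 8.3905e-03. pH = -log(8.3905e-03)

pH = 2.08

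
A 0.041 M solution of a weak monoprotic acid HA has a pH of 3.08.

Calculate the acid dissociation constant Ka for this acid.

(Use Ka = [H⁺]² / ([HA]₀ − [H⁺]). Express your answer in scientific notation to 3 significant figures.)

[H⁺] = 10^(−pH) = 10^(−3.08) = 8.318e-04 M. For HA ⇌ H⁺ + A⁻, Ka = [H⁺][A⁻]/[HA] = [H⁺]² / ([HA]₀ − [H⁺]) = (8.318e-04)² / (0.041 − 8.318e-04) = 1.72e-05.

K_a = 1.72e-05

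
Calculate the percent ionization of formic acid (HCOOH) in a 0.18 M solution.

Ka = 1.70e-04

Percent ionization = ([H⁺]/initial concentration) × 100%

Using Ka equilibrium: x² + Ka×x - Ka×C = 0. Solving: [H⁺] = 5.4474e-03. Percent = (5.4474e-03/0.18) × 100

Percent ionization = 3.03%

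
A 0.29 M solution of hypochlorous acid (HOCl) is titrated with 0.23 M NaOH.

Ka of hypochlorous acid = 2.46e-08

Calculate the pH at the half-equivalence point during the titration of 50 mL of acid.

At half-equivalence [HA] = [A⁻], so Henderson-Hasselbalch gives pH = pKa = -log(2.46e-08) = 7.61.

pH = pKa = 7.61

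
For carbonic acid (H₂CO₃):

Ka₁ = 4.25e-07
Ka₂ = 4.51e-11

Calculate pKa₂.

pKa₂ = -log(Ka₂) = -log(4.51e-11) = 10.35.

pK_{a2} = 10.35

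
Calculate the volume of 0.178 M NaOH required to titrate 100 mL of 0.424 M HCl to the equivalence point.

At equivalence: moles acid = moles base. moles HCl = 0.424 × 100/1000 = 0.0424 mol. V_base = moles / 0.178 × 1000 = 238.2 mL.

V_{base} = 238.2 mL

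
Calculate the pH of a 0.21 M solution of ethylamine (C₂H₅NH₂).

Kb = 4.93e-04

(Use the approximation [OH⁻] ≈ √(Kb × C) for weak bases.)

[OH⁻] = √(Kb × C) = √(4.93e-04 × 0.21) = 1.0175e-02. pOH = 1.99, pH = 14 - pOH

pH = 12.01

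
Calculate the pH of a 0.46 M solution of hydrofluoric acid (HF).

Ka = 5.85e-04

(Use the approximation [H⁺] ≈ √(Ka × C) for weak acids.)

[H⁺] = √(Ka × C) = √(5.85e-04 × 0.46) = 1.6404e-02. pH = -log(1.6404e-02)

pH = 1.79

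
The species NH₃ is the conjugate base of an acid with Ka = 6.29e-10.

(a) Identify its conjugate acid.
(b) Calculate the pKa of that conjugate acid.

(a) The conjugate acid is formed by adding one H⁺ to NH₃, giving NH₄⁺. (b) pKa = -log(Ka) = -log(6.29e-10) = 9.20.

Conjugate acid: NH₄⁺; pK_a = 9.20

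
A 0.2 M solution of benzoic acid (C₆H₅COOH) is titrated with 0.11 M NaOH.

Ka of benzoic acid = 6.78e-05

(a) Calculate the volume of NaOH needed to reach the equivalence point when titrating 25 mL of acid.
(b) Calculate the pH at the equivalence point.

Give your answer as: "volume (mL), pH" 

moles acid = 0.2 × 25/1000 = 0.005 mol; V_base = moles/0.11 × 1000 = 45.5 mL. At equivalence only the conjugate base is present: [A⁻] = 0.005/0.070 = 7.0968e-02 M. Kb = Kw/Ka = 1.47e-10; [OH⁻] = √(Kb × [A⁻]) = 3.2353e-06; pOH = 5.49; pH = 14 - pOH = 8.51.

V = 45.5 mL, pH = 8.51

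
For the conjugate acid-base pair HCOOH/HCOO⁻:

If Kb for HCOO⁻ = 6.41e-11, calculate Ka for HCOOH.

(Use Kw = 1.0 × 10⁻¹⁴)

For a conjugate pair Ka × Kb = Kw, so Ka = Kw/Kb = 1.0 × 10⁻¹⁴ / 6.41e-11 = 1.56e-04.

K_a = 1.56e-04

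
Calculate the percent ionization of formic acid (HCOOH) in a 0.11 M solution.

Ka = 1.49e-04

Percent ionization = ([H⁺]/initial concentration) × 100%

Using Ka equilibrium: x² + Ka×x - Ka×C = 0. Solving: [H⁺] = 3.9746e-03. Percent = (3.9746e-03/0.11) × 100

Percent ionization = 3.61%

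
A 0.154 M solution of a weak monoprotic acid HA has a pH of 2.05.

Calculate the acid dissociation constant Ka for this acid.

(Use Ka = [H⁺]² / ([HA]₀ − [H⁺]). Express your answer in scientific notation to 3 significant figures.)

[H⁺] = 10^(−pH) = 10^(−2.05) = 8.913e-03 M. For HA ⇌ H⁺ + A⁻, Ka = [H⁺][A⁻]/[HA] = [H⁺]² / ([HA]₀ − [H⁺]) = (8.913e-03)² / (0.154 − 8.913e-03) = 5.47e-04.

K_a = 5.47e-04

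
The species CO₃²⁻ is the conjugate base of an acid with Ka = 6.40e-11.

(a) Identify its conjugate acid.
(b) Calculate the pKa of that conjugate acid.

(a) The conjugate acid is formed by adding one H⁺ to CO₃²⁻, giving HCO₃⁻. (b) pKa = -log(Ka) = -log(6.40e-11) = 10.19.

Conjugate acid: HCO₃⁻; pK_a = 10.19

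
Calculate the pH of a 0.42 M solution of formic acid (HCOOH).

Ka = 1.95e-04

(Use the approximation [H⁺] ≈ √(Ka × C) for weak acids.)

[H⁺] = √(Ka × C) = √(1.95e-04 × 0.42) = 9.0499e-03. pH = -log(9.0499e-03)

pH = 2.04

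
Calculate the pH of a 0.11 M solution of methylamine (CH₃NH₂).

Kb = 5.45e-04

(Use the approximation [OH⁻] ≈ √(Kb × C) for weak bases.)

[OH⁻] = √(Kb × C) = √(5.45e-04 × 0.11) = 7.7427e-03. pOH = 2.11, pH = 14 - pOH

pH = 11.89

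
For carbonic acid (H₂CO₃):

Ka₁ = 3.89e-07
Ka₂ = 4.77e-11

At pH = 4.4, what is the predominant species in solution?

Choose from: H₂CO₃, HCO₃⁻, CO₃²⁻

pKa₁ = 6.41, pKa₂ = 10.32. For a polyprotic acid the predominant species crosses at each pKa: below pKa_n the protonated form dominates, above it the deprotonated form does. At pH = 4.4, the predominant species is H₂CO₃.

H₂CO₃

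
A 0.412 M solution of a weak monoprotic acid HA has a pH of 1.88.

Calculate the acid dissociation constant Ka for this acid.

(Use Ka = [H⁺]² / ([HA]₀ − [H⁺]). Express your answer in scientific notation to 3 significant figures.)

[H⁺] = 10^(−pH) = 10^(−1.88) = 1.318e-02 M. For HA ⇌ H⁺ + A⁻, Ka = [H⁺][A⁻]/[HA] = [H⁺]² / ([HA]₀ − [H⁺]) = (1.318e-02)² / (0.412 − 1.318e-02) = 4.36e-04.

K_a = 4.36e-04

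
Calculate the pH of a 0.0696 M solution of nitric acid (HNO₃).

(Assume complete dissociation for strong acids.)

[H⁺] = 0.0696 M for strong acid. pH = -log[H⁺] = -log(0.0696)

pH = 1.16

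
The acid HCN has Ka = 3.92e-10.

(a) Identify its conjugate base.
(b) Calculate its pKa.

(a) The conjugate base is formed by removing one H⁺ from HCN, giving CN⁻. (b) pKa = -log(Ka) = -log(3.92e-10) = 9.41.

Conjugate base: CN⁻; pK_a = 9.41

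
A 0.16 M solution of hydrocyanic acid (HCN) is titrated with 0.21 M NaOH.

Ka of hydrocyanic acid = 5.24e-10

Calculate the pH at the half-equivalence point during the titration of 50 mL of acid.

At half-equivalence [HA] = [A⁻], so Henderson-Hasselbalch gives pH = pKa = -log(5.24e-10) = 9.28.

pH = pKa = 9.28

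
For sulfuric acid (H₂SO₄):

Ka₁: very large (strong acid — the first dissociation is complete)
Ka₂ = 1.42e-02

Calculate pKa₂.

pKa₂ = -log(Ka₂) = -log(1.42e-02) = 1.85.

pK_{a2} = 1.85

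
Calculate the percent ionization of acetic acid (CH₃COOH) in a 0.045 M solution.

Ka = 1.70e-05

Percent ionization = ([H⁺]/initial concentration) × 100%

Using Ka equilibrium: x² + Ka×x - Ka×C = 0. Solving: [H⁺] = 8.6618e-04. Percent = (8.6618e-04/0.045) × 100

Percent ionization = 1.92%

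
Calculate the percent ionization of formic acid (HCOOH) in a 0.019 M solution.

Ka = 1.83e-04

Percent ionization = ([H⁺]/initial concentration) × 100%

Using Ka equilibrium: x² + Ka×x - Ka×C = 0. Solving: [H⁺] = 1.7754e-03. Percent = (1.7754e-03/0.019) × 100

Percent ionization = 9.34%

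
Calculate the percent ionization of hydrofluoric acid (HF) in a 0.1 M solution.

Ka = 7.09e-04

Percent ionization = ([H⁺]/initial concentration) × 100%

Using Ka equilibrium: x² + Ka×x - Ka×C = 0. Solving: [H⁺] = 8.0732e-03. Percent = (8.0732e-03/0.1) × 100

Percent ionization = 8.07%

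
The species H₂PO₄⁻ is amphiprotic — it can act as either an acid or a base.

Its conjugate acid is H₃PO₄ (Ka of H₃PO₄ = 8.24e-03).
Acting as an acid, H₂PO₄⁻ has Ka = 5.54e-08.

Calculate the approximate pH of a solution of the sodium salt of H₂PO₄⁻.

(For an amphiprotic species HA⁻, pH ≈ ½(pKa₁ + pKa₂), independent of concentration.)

pKa₁ = -log(8.24e-03) = 2.08; pKa₂ = -log(5.54e-08) = 7.26. For an amphiprotic species, pH ≈ ½(pKa₁ + pKa₂) = ½(2.08 + 7.26) = 4.67.

pH = 4.67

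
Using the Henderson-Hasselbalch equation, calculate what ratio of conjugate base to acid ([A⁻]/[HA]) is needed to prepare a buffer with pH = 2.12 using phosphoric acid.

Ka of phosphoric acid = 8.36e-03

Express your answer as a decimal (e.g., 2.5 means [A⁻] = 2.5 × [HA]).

pKa = -log(8.36e-03) = 2.0778. pH = pKa + log([A⁻]/[HA]), so log([A⁻]/[HA]) = pH − pKa = 2.12 − 2.0778 = 0.0422. [A⁻]/[HA] = 10^(0.0422) = 1.10

[A⁻]/[HA] = 1.10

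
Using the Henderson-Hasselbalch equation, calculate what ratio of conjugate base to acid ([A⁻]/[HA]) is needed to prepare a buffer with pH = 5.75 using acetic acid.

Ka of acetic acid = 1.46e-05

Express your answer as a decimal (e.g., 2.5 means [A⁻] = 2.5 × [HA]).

pKa = -log(1.46e-05) = 4.8356. pH = pKa + log([A⁻]/[HA]), so log([A⁻]/[HA]) = pH − pKa = 5.75 − 4.8356 = 0.9144. [A⁻]/[HA] = 10^(0.9144) = 8.21

[A⁻]/[HA] = 8.21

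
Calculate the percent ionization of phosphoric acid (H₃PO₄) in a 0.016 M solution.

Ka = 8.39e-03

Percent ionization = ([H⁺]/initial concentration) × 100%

Using Ka equilibrium: x² + Ka×x - Ka×C = 0. Solving: [H⁺] = 8.1273e-03. Percent = (8.1273e-03/0.016) × 100

Percent ionization = 50.8%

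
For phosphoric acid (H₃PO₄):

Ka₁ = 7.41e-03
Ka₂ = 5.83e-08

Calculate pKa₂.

pKa₂ = -log(Ka₂) = -log(5.83e-08) = 7.23.

pK_{a2} = 7.23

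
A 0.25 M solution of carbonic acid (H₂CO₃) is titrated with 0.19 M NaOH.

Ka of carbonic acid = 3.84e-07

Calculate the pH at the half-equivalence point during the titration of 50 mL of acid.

At half-equivalence [HA] = [A⁻], so Henderson-Hasselbalch gives pH = pKa = -log(3.84e-07) = 6.42.

pH = pKa = 6.42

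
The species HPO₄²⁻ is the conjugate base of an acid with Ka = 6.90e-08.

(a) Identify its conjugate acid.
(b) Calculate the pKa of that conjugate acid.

(a) The conjugate acid is formed by adding one H⁺ to HPO₄²⁻, giving H₂PO₄⁻. (b) pKa = -log(Ka) = -log(6.90e-08) = 7.16.

Conjugate acid: H₂PO₄⁻; pK_a = 7.16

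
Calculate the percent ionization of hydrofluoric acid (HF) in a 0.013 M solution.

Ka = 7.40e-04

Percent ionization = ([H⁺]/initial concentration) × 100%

Using Ka equilibrium: x² + Ka×x - Ka×C = 0. Solving: [H⁺] = 2.7536e-03. Percent = (2.7536e-03/0.013) × 100

Percent ionization = 21.2%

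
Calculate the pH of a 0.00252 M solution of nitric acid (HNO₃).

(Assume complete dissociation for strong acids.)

[H⁺] = 0.00252 M for strong acid. pH = -log[H⁺] = -log(0.00252)

pH = 2.60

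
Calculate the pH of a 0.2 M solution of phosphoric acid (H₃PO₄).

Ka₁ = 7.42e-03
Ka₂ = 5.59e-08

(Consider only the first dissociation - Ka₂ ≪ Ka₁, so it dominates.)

First dissociation dominates. From Ka₁ = [H⁺][HA⁻]/[H₂A], x² + Ka₁·x − Ka₁·C = 0 with C = 0.2 M and Ka₁ = 7.42e-03. Solving: [H⁺] = (−Ka₁ + √(Ka₁² + 4·Ka₁·C)) / 2 = 3.4991e-02 M. pH = -log(3.4991e-02) = 1.46.

pH = 1.46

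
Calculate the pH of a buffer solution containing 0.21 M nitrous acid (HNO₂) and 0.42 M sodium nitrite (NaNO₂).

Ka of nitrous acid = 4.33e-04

pKa = -log(4.33e-04) = 3.36. pH = pKa + log([A⁻]/[HA]) = 3.36 + log(0.42/0.21)

pH = 3.66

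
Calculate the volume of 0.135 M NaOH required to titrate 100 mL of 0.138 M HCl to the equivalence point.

At equivalence: moles acid = moles base. moles HCl = 0.138 × 100/1000 = 0.0138 mol. V_base = moles / 0.135 × 1000 = 102.2 mL.

V_{base} = 102.2 mL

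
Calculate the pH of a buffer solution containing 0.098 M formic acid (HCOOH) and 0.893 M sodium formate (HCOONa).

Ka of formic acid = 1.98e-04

pKa = -log(1.98e-04) = 3.70. pH = pKa + log([A⁻]/[HA]) = 3.70 + log(0.893/0.098)

pH = 4.66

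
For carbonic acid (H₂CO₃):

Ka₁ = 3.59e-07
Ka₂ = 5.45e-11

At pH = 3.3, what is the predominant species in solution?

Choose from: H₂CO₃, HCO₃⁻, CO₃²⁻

pKa₁ = 6.44, pKa₂ = 10.26. For a polyprotic acid the predominant species crosses at each pKa: below pKa_n the protonated form dominates, above it the deprotonated form does. At pH = 3.3, the predominant species is H₂CO₃.

H₂CO₃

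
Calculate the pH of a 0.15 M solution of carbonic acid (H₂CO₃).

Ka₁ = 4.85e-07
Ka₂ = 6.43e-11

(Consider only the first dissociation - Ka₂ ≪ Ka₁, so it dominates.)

First dissociation dominates. From Ka₁ = [H⁺][HA⁻]/[H₂A], x² + Ka₁·x − Ka₁·C = 0 with C = 0.15 M and Ka₁ = 4.85e-07. Solving: [H⁺] = (−Ka₁ + √(Ka₁² + 4·Ka₁·C)) / 2 = 2.6948e-04 M. pH = -log(2.6948e-04) = 3.57.

pH = 3.57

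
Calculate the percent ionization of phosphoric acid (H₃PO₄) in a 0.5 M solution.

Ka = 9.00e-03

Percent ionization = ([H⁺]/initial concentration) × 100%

Using Ka equilibrium: x² + Ka×x - Ka×C = 0. Solving: [H⁺] = 6.2733e-02. Percent = (6.2733e-02/0.5) × 100

Percent ionization = 12.5%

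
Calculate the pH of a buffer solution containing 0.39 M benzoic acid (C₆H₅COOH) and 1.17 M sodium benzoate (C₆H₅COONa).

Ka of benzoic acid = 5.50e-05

pKa = -log(5.50e-05) = 4.26. pH = pKa + log([A⁻]/[HA]) = 4.26 + log(1.17/0.39)

pH = 4.74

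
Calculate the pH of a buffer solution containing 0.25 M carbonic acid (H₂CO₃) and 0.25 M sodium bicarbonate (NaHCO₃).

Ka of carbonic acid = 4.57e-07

pKa = -log(4.57e-07) = 6.34. pH = pKa + log([A⁻]/[HA]) = 6.34 + log(0.25/0.25)

pH = 6.34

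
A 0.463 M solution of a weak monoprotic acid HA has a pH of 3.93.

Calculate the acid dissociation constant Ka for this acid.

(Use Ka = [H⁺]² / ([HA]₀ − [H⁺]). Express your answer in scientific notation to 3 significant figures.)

[H⁺] = 10^(−pH) = 10^(−3.93) = 1.175e-04 M. For HA ⇌ H⁺ + A⁻, Ka = [H⁺][A⁻]/[HA] = [H⁺]² / ([HA]₀ − [H⁺]) = (1.175e-04)² / (0.463 − 1.175e-04) = 2.98e-08.

K_a = 2.98e-08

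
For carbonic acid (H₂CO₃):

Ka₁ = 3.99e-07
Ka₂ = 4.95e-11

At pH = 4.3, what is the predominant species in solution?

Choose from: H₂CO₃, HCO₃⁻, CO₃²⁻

pKa₁ = 6.40, pKa₂ = 10.31. For a polyprotic acid the predominant species crosses at each pKa: below pKa_n the protonated form dominates, above it the deprotonated form does. At pH = 4.3, the predominant species is H₂CO₃.

H₂CO₃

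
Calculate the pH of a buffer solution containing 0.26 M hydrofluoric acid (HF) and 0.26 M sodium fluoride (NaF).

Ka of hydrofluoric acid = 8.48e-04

pKa = -log(8.48e-04) = 3.07. pH = pKa + log([A⁻]/[HA]) = 3.07 + log(0.26/0.26)

pH = 3.07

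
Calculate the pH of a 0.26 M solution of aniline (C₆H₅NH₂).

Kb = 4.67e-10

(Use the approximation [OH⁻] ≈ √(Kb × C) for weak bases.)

[OH⁻] = √(Kb × C) = √(4.67e-10 × 0.26) = 1.1019e-05. pOH = 4.96, pH = 14 - pOH

pH = 9.04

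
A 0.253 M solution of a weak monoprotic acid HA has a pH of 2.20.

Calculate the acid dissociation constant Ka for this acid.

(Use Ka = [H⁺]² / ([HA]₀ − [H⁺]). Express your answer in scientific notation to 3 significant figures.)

[H⁺] = 10^(−pH) = 10^(−2.20) = 6.310e-03 M. For HA ⇌ H⁺ + A⁻, Ka = [H⁺][A⁻]/[HA] = [H⁺]² / ([HA]₀ − [H⁺]) = (6.310e-03)² / (0.253 − 6.310e-03) = 1.61e-04.

K_a = 1.61e-04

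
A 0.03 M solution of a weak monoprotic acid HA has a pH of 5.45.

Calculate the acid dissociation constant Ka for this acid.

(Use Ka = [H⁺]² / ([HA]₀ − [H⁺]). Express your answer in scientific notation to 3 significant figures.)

[H⁺] = 10^(−pH) = 10^(−5.45) = 3.548e-06 M. For HA ⇌ H⁺ + A⁻, Ka = [H⁺][A⁻]/[HA] = [H⁺]² / ([HA]₀ − [H⁺]) = (3.548e-06)² / (0.03 − 3.548e-06) = 4.20e-10.

K_a = 4.20e-10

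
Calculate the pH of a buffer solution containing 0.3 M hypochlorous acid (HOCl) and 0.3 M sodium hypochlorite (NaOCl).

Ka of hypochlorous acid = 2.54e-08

pKa = -log(2.54e-08) = 7.60. pH = pKa + log([A⁻]/[HA]) = 7.60 + log(0.3/0.3)

pH = 7.60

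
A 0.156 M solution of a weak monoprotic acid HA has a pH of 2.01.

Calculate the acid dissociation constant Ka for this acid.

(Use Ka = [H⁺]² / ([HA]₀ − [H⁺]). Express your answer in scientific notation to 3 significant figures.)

[H⁺] = 10^(−pH) = 10^(−2.01) = 9.772e-03 M. For HA ⇌ H⁺ + A⁻, Ka = [H⁺][A⁻]/[HA] = [H⁺]² / ([HA]₀ − [H⁺]) = (9.772e-03)² / (0.156 − 9.772e-03) = 6.53e-04.

K_a = 6.53e-04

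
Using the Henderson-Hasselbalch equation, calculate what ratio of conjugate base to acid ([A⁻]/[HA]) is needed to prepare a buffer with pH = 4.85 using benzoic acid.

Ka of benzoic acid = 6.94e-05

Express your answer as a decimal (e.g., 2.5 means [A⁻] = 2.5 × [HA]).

pKa = -log(6.94e-05) = 4.1586. pH = pKa + log([A⁻]/[HA]), so log([A⁻]/[HA]) = pH − pKa = 4.85 − 4.1586 = 0.6914. [A⁻]/[HA] = 10^(0.6914) = 4.91

[A⁻]/[HA] = 4.91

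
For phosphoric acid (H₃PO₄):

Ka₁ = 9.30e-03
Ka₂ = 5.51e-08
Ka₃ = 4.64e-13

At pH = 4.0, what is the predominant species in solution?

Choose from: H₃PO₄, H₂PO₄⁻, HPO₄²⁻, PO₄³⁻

pKa₁ = 2.03, pKa₂ = 7.26, pKa₃ = 12.33. For a polyprotic acid the predominant species crosses at each pKa: below pKa_n the protonated form dominates, above it the deprotonated form does. At pH = 4.0, the predominant species is H₂PO₄⁻.

H₂PO₄⁻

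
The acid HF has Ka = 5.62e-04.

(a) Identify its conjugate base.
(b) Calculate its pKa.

(a) The conjugate base is formed by removing one H⁺ from HF, giving F⁻. (b) pKa = -log(Ka) = -log(5.62e-04) = 3.25.

Conjugate base: F⁻; pK_a = 3.25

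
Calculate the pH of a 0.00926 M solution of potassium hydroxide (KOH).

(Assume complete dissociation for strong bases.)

[OH⁻] = 0.00926 M for strong base. pOH = -log[OH⁻] = 2.03, pH = 14 - pOH

pH = 11.97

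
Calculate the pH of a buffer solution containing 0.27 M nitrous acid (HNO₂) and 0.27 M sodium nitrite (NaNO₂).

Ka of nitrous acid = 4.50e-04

pKa = -log(4.50e-04) = 3.35. pH = pKa + log([A⁻]/[HA]) = 3.35 + log(0.27/0.27)

pH = 3.35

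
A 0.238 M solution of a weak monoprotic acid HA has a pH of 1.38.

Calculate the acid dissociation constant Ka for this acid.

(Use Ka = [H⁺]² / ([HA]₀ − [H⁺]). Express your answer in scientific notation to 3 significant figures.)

[H⁺] = 10^(−pH) = 10^(−1.38) = 4.169e-02 M. For HA ⇌ H⁺ + A⁻, Ka = [H⁺][A⁻]/[HA] = [H⁺]² / ([HA]₀ − [H⁺]) = (4.169e-02)² / (0.238 − 4.169e-02) = 8.85e-03.

K_a = 8.85e-03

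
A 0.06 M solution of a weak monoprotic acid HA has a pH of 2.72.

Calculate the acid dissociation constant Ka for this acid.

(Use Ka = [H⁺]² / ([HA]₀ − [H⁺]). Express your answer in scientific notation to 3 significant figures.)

[H⁺] = 10^(−pH) = 10^(−2.72) = 1.905e-03 M. For HA ⇌ H⁺ + A⁻, Ka = [H⁺][A⁻]/[HA] = [H⁺]² / ([HA]₀ − [H⁺]) = (1.905e-03)² / (0.06 − 1.905e-03) = 6.25e-05.

K_a = 6.25e-05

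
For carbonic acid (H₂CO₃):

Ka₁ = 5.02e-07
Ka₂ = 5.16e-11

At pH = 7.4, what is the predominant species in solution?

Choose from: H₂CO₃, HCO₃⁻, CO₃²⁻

pKa₁ = 6.30, pKa₂ = 10.29. For a polyprotic acid the predominant species crosses at each pKa: below pKa_n the protonated form dominates, above it the deprotonated form does. At pH = 7.4, the predominant species is HCO₃⁻.

HCO₃⁻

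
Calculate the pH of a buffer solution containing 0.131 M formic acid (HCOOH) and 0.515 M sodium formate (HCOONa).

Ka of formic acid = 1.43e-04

pKa = -log(1.43e-04) = 3.84. pH = pKa + log([A⁻]/[HA]) = 3.84 + log(0.515/0.131)

pH = 4.44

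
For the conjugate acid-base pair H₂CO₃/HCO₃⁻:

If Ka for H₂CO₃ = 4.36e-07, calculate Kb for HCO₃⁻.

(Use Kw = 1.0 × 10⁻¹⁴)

For a conjugate pair Ka × Kb = Kw, so Kb = Kw/Ka = 1.0 × 10⁻¹⁴ / 4.36e-07 = 2.29e-08.

K_b = 2.29e-08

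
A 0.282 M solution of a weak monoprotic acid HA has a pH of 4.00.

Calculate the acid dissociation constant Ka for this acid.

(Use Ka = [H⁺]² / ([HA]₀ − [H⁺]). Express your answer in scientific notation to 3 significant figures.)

[H⁺] = 10^(−pH) = 10^(−4.00) = 1.000e-04 M. For HA ⇌ H⁺ + A⁻, Ka = [H⁺][A⁻]/[HA] = [H⁺]² / ([HA]₀ − [H⁺]) = (1.000e-04)² / (0.282 − 1.000e-04) = 3.55e-08.

K_a = 3.55e-08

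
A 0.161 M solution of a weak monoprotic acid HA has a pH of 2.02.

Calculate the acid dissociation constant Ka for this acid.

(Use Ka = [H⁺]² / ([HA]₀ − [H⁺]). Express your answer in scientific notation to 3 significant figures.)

[H⁺] = 10^(−pH) = 10^(−2.02) = 9.550e-03 M. For HA ⇌ H⁺ + A⁻, Ka = [H⁺][A⁻]/[HA] = [H⁺]² / ([HA]₀ − [H⁺]) = (9.550e-03)² / (0.161 − 9.550e-03) = 6.02e-04.

K_a = 6.02e-04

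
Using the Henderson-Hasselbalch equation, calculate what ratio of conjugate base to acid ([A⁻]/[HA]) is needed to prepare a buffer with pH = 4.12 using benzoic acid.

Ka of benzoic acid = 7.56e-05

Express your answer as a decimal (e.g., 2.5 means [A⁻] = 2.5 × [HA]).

pKa = -log(7.56e-05) = 4.1215. pH = pKa + log([A⁻]/[HA]), so log([A⁻]/[HA]) = pH − pKa = 4.12 − 4.1215 = -0.0015. [A⁻]/[HA] = 10^(-0.0015) = 0.997

[A⁻]/[HA] = 0.997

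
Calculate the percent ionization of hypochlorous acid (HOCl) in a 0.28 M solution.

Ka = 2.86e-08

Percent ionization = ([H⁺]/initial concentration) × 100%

Using Ka equilibrium: x² + Ka×x - Ka×C = 0. Solving: [H⁺] = 8.9473e-05. Percent = (8.9473e-05/0.28) × 100

Percent ionization = 0.032%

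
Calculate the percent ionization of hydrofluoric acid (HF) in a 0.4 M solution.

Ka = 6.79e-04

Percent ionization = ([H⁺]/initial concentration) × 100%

Using Ka equilibrium: x² + Ka×x - Ka×C = 0. Solving: [H⁺] = 1.6144e-02. Percent = (1.6144e-02/0.4) × 100

Percent ionization = 4.04%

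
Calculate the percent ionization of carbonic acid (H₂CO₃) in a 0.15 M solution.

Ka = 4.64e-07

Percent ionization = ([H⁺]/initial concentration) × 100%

Using Ka equilibrium: x² + Ka×x - Ka×C = 0. Solving: [H⁺] = 2.6359e-04. Percent = (2.6359e-04/0.15) × 100

Percent ionization = 0.176%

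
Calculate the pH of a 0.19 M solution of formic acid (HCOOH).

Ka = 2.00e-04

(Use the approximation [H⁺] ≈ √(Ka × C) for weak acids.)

[H⁺] = √(Ka × C) = √(2.00e-04 × 0.19) = 6.1644e-03. pH = -log(6.1644e-03)

pH = 2.21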